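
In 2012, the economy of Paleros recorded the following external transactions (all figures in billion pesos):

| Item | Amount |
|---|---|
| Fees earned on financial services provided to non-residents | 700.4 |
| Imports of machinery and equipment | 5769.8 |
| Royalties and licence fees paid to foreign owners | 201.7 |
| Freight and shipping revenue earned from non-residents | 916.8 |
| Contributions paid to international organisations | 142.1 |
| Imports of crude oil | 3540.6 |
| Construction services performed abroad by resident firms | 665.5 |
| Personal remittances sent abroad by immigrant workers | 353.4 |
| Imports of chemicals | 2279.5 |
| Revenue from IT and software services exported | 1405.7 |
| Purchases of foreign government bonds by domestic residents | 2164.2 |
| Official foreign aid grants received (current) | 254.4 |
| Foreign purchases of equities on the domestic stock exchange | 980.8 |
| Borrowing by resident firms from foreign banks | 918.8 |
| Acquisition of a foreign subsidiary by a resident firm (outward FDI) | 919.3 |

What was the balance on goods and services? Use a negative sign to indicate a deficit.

Goods: -3540.6 - 2279.5 - 5769.8 = -11589.9
Services: 1405.7 + 700.4 + 916.8 + 665.5 - 201.7 = 3486.7
Trade balance = -11589.9 + 3486.7 = -8103.2
(Excluded from the trade balance — secondary income: contributions paid to international organisations 142.1, personal remittances sent abroad by immigrant workers 353.4, official foreign aid grants received (current) 254.4; financial account: purchases of foreign government bonds by domestic residents 2164.2, foreign purchases of equities on the domestic stock exchange 980.8, borrowing by resident firms from foreign banks 918.8, acquisition of a foreign subsidiary by a resident firm (outward FDI) 919.3.)

-8103.2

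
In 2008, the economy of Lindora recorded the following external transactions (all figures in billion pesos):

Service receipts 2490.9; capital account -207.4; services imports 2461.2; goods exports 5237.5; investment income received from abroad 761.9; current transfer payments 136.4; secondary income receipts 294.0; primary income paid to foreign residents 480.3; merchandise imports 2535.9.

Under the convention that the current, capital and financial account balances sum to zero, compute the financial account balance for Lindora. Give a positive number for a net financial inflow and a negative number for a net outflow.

Goods balance = 5237.5 - 2535.9 = 2701.6
Services balance = 2490.9 - 2461.2 = 29.7
Trade balance (goods + services) = 2701.6 + 29.7 = 2731.3
Net primary income = 761.9 - 480.3 = 281.6
Net secondary income = 294.0 - 136.4 = 157.6
Current account = 2731.3 + 281.6 + 157.6 = 3170.5
Financial account = -(3170.5 + (-207.4)) = -2963.1

-2963.1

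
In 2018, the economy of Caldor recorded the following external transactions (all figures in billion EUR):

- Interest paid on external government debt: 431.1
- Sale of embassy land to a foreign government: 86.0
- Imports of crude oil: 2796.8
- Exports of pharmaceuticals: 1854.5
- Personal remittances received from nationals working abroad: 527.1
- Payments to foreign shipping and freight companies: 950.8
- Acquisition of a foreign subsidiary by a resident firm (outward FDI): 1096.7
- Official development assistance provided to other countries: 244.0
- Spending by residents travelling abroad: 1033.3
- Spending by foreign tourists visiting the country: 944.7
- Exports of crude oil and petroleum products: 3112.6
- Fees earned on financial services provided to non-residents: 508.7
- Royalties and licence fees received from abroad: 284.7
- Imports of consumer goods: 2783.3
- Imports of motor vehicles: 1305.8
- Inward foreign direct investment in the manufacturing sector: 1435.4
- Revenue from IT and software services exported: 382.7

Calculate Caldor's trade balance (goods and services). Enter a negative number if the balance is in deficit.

-1782.1

Goods: 1854.5 - 2783.3 + 3112.6 - 2796.8 - 1305.8 = -1918.8
Services: 284.7 - 1033.3 + 944.7 + 508.7 - 950.8 + 382.7 = 136.7
Trade balance = -1918.8 + 136.7 = -1782.1
(Excluded from the trade balance — primary income: interest paid on external government debt 431.1; capital account: sale of embassy land to a foreign government 86.0; secondary income: personal remittances received from nationals working abroad 527.1, official development assistance provided to other countries 244.0; financial account: acquisition of a foreign subsidiary by a resident firm (outward FDI) 1096.7, inward foreign direct investment in the manufacturing sector 1435.4.)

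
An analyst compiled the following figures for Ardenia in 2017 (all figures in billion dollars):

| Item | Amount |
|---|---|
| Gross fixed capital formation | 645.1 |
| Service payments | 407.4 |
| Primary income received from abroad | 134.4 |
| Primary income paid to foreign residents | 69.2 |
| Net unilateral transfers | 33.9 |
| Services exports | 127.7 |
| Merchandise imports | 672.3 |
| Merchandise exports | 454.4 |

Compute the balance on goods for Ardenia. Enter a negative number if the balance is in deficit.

-217.9

Goods balance = 454.4 - 672.3 = -217.9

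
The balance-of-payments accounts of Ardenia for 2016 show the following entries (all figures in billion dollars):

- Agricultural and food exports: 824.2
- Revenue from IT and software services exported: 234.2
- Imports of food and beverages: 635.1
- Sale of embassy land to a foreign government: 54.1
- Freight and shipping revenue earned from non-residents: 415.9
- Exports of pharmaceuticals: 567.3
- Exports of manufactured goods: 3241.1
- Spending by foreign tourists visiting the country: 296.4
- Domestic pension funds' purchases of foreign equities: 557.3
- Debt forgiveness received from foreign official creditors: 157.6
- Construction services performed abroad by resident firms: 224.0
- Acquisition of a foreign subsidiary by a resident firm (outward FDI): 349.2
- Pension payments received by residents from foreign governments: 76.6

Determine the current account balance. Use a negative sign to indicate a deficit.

5244.6

Goods: 3241.1 - 635.1 + 824.2 + 567.3 = 3997.5
Services: 415.9 + 234.2 + 224.0 + 296.4 = 1170.5
Secondary income: 76.6
Current account = 3997.5 + 1170.5 + 76.6 = 5244.6
(Excluded from the current account — capital account: sale of embassy land to a foreign government 54.1, debt forgiveness received from foreign official creditors 157.6; financial account: domestic pension funds' purchases of foreign equities 557.3, acquisition of a foreign subsidiary by a resident firm (outward FDI) 349.2.)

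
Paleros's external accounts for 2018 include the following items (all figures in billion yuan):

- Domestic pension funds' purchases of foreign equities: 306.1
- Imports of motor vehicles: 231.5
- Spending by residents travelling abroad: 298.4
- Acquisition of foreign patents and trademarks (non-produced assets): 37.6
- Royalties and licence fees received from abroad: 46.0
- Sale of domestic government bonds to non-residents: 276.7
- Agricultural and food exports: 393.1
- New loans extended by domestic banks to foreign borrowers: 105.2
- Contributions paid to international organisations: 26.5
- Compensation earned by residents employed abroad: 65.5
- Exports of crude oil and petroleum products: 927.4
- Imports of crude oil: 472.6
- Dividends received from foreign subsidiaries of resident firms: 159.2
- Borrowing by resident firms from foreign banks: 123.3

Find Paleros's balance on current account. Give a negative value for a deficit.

Goods: 393.1 + 927.4 - 231.5 - 472.6 = 616.4
Services: 46.0 - 298.4 = -252.4
Primary income: 159.2 + 65.5 = 224.7
Secondary income: -26.5
Current account = 616.4 + (-252.4) + 224.7 + (-26.5) = 562.2
(Excluded from the current account — financial account: domestic pension funds' purchases of foreign equities 306.1, sale of domestic government bonds to non-residents 276.7, new loans extended by domestic banks to foreign borrowers 105.2, borrowing by resident firms from foreign banks 123.3; capital account: acquisition of foreign patents and trademarks (non-produced assets) 37.6.)

562.2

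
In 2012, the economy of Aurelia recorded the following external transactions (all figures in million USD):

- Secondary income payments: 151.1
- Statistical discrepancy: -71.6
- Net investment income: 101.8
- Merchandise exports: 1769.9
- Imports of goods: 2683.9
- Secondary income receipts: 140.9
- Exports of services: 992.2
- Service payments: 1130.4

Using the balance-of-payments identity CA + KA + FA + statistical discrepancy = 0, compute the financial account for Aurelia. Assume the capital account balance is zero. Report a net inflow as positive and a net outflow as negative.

Goods balance = 1769.9 - 2683.9 = -914.0
Services balance = 992.2 - 1130.4 = -138.2
Trade balance (goods + services) = -914.0 + (-138.2) = -1052.2
Net primary income = 101.8
Net secondary income = 140.9 - 151.1 = -10.2
Current account = -1052.2 + 101.8 + (-10.2) = -960.6
Financial account = -(-960.6 + (-71.6)) = 1032.2

1032.2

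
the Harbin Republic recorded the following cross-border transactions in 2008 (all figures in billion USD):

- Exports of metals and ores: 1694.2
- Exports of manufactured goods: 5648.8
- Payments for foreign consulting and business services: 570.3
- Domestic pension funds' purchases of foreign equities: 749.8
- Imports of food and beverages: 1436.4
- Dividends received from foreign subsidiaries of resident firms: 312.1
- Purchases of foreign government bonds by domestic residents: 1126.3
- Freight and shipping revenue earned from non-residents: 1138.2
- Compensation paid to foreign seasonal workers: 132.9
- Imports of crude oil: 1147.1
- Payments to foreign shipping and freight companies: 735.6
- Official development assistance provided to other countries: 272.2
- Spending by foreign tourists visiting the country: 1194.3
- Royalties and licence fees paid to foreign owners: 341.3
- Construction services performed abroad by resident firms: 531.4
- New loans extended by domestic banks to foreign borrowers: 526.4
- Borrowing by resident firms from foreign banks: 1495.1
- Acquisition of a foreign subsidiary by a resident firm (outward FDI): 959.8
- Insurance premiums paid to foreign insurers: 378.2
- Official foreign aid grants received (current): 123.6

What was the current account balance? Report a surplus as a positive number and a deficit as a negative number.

5628.6

Goods: 1694.2 - 1147.1 + 5648.8 - 1436.4 = 4759.5
Services: -735.6 + 531.4 - 341.3 - 570.3 - 378.2 + 1138.2 + 1194.3 = 838.5
Primary income: -132.9 + 312.1 = 179.2
Secondary income: 123.6 - 272.2 = -148.6
Current account = 4759.5 + 838.5 + 179.2 + (-148.6) = 5628.6
(Excluded from the current account — financial account: domestic pension funds' purchases of foreign equities 749.8, purchases of foreign government bonds by domestic residents 1126.3, new loans extended by domestic banks to foreign borrowers 526.4, borrowing by resident firms from foreign banks 1495.1, acquisition of a foreign subsidiary by a resident firm (outward FDI) 959.8.)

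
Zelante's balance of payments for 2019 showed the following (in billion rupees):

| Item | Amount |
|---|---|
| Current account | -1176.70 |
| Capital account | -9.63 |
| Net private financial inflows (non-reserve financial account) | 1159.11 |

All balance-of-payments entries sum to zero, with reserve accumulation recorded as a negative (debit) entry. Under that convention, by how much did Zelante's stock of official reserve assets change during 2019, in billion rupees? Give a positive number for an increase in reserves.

-27.22

Official reserve transactions balance = -((-1176.70) + (-9.63) + 1159.11) = 27.22
An accumulation of reserves is recorded as a debit (negative entry), so the change in the stock of reserves is the negative of that balance.
Change in official reserves = -(27.22) = -27.22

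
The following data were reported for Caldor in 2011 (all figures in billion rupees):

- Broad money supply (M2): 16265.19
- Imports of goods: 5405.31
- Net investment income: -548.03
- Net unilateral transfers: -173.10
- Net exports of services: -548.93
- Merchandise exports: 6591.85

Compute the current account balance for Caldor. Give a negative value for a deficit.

-83.52

Goods balance = 6591.85 - 5405.31 = 1186.54
Services balance = -548.93
Trade balance (goods + services) = 1186.54 + (-548.93) = 637.61
Net primary income = -548.03
Net secondary income = -173.10
Current account = 637.61 + (-548.03) + (-173.10) = -83.52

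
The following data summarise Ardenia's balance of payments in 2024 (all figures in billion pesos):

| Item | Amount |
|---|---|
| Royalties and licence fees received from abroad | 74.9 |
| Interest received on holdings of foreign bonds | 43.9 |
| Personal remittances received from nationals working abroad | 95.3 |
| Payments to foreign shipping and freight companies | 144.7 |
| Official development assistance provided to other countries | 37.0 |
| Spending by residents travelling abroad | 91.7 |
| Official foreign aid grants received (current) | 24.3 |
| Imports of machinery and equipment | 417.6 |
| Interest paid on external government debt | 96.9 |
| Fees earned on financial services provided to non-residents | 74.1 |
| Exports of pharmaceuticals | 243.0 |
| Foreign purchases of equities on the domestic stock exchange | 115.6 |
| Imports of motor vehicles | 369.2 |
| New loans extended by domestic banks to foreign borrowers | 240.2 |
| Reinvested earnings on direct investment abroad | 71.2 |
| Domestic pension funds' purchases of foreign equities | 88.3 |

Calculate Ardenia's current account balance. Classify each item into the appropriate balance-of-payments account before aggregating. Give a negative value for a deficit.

Goods: -369.2 + 243.0 - 417.6 = -543.8
Services: -144.7 + 74.9 + 74.1 - 91.7 = -87.4
Primary income: 43.9 - 96.9 + 71.2 = 18.2
Secondary income: -37.0 + 95.3 + 24.3 = 82.6
Current account = (-543.8) + (-87.4) + 18.2 + 82.6 = -530.4
(Excluded from the current account — financial account: foreign purchases of equities on the domestic stock exchange 115.6, new loans extended by domestic banks to foreign borrowers 240.2, domestic pension funds' purchases of foreign equities 88.3.)

-530.4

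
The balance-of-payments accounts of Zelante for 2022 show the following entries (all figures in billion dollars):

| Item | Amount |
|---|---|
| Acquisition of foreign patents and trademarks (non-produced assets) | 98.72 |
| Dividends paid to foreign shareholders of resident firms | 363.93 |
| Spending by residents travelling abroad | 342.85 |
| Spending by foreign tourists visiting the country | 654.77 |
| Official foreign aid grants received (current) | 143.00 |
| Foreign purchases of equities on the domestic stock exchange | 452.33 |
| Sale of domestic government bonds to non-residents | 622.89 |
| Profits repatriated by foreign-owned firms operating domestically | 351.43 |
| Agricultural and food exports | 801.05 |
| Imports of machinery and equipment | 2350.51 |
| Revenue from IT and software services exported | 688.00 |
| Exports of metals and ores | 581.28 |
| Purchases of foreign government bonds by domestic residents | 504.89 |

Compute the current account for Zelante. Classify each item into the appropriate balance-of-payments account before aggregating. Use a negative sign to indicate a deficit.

-540.62

Goods: -2350.51 + 801.05 + 581.28 = -968.18
Services: 688.00 + 654.77 - 342.85 = 999.92
Primary income: -351.43 - 363.93 = -715.36
Secondary income: 143.00
Current account = (-968.18) + 999.92 + (-715.36) + 143.00 = -540.62
(Excluded from the current account — capital account: acquisition of foreign patents and trademarks (non-produced assets) 98.72; financial account: foreign purchases of equities on the domestic stock exchange 452.33, sale of domestic government bonds to non-residents 622.89, purchases of foreign government bonds by domestic residents 504.89.)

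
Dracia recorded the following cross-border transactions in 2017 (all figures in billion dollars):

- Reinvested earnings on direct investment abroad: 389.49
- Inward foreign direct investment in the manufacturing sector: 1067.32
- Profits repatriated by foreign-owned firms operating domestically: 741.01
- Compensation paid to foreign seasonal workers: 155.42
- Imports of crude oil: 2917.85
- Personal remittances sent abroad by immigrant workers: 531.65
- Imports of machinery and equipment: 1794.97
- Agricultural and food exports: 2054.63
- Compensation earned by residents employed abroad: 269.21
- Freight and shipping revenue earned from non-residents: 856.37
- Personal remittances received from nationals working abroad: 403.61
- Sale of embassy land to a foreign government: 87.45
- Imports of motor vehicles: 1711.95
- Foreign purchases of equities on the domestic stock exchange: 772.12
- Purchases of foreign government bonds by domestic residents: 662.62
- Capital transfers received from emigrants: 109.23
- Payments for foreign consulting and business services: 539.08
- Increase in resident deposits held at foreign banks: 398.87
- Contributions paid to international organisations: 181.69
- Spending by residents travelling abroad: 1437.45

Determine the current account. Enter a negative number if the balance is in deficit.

Goods: -1711.95 - 2917.85 + 2054.63 - 1794.97 = -4370.14
Services: -539.08 - 1437.45 + 856.37 = -1120.16
Primary income: 389.49 + 269.21 - 741.01 - 155.42 = -237.73
Secondary income: 403.61 - 181.69 - 531.65 = -309.73
Current account = (-4370.14) + (-1120.16) + (-237.73) + (-309.73) = -6037.76
(Excluded from the current account — financial account: inward foreign direct investment in the manufacturing sector 1067.32, foreign purchases of equities on the domestic stock exchange 772.12, purchases of foreign government bonds by domestic residents 662.62, increase in resident deposits held at foreign banks 398.87; capital account: sale of embassy land to a foreign government 87.45, capital transfers received from emigrants 109.23.)

-6037.76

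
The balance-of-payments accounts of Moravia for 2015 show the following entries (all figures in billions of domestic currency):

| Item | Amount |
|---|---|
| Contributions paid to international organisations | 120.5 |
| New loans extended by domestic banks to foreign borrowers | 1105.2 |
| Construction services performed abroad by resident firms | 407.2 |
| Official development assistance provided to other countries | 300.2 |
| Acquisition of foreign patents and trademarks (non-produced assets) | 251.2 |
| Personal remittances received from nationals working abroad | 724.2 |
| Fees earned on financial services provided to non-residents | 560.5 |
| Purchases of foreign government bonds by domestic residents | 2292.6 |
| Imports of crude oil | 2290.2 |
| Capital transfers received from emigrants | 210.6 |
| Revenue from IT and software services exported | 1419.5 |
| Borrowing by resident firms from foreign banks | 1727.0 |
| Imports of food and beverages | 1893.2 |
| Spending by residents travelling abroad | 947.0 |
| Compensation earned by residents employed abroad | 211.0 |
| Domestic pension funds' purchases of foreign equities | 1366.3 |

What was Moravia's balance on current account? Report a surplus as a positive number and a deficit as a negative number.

-2228.7

Goods: -1893.2 - 2290.2 = -4183.4
Services: 407.2 + 560.5 + 1419.5 - 947.0 = 1440.2
Primary income: 211.0
Secondary income: -120.5 - 300.2 + 724.2 = 303.5
Current account = (-4183.4) + 1440.2 + 211.0 + 303.5 = -2228.7
(Excluded from the current account — financial account: new loans extended by domestic banks to foreign borrowers 1105.2, purchases of foreign government bonds by domestic residents 2292.6, borrowing by resident firms from foreign banks 1727.0, domestic pension funds' purchases of foreign equities 1366.3; capital account: acquisition of foreign patents and trademarks (non-produced assets) 251.2, capital transfers received from emigrants 210.6.)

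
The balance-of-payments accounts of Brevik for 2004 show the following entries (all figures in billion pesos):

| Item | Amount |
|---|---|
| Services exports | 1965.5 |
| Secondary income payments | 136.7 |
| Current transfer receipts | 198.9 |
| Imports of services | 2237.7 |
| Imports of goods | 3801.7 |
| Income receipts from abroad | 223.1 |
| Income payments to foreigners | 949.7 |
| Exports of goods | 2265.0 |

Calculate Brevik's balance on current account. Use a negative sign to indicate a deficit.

Goods balance = 2265.0 - 3801.7 = -1536.7
Services balance = 1965.5 - 2237.7 = -272.2
Trade balance (goods + services) = -1536.7 + (-272.2) = -1808.9
Net primary income = 223.1 - 949.7 = -726.6
Net secondary income = 198.9 - 136.7 = 62.2
Current account = -1808.9 + (-726.6) + 62.2 = -2473.3

-2473.3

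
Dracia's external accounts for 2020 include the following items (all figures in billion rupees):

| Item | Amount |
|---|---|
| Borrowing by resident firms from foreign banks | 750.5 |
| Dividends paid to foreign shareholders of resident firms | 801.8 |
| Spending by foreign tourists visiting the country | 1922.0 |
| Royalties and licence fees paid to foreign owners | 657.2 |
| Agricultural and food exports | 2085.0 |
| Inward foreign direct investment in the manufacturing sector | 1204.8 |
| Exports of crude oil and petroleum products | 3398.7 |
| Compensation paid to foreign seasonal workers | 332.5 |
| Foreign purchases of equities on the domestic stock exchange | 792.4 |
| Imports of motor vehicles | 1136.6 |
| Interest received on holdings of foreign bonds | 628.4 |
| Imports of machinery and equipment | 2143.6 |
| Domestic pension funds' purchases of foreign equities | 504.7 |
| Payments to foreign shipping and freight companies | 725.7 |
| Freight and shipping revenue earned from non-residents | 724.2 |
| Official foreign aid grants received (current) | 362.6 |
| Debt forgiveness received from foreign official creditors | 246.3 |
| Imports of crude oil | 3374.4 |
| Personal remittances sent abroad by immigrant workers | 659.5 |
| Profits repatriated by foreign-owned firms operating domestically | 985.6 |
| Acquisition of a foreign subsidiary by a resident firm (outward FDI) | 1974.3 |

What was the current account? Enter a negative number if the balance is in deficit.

Goods: -1136.6 + 2085.0 + 3398.7 - 3374.4 - 2143.6 = -1170.9
Services: -725.7 - 657.2 + 1922.0 + 724.2 = 1263.3
Primary income: -985.6 - 332.5 - 801.8 + 628.4 = -1491.5
Secondary income: 362.6 - 659.5 = -296.9
Current account = (-1170.9) + 1263.3 + (-1491.5) + (-296.9) = -1696.0
(Excluded from the current account — financial account: borrowing by resident firms from foreign banks 750.5, inward foreign direct investment in the manufacturing sector 1204.8, foreign purchases of equities on the domestic stock exchange 792.4, domestic pension funds' purchases of foreign equities 504.7, acquisition of a foreign subsidiary by a resident firm (outward FDI) 1974.3; capital account: debt forgiveness received from foreign official creditors 246.3.)

-1696.0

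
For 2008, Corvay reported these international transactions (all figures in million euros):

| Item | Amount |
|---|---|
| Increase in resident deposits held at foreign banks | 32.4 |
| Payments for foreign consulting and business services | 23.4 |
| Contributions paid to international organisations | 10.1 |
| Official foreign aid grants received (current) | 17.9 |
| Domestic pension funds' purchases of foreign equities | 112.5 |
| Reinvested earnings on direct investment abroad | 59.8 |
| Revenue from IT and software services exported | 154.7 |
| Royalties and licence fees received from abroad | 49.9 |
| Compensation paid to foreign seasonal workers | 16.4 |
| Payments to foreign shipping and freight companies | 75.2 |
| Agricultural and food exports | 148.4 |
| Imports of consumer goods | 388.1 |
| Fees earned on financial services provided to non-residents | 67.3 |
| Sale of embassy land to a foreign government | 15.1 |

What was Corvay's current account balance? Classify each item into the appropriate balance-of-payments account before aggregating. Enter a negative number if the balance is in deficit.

-15.2

Goods: -388.1 + 148.4 = -239.7
Services: 154.7 + 67.3 + 49.9 - 23.4 - 75.2 = 173.3
Primary income: -16.4 + 59.8 = 43.4
Secondary income: -10.1 + 17.9 = 7.8
Current account = (-239.7) + 173.3 + 43.4 + 7.8 = -15.2
(Excluded from the current account — financial account: increase in resident deposits held at foreign banks 32.4, domestic pension funds' purchases of foreign equities 112.5; capital account: sale of embassy land to a foreign government 15.1.)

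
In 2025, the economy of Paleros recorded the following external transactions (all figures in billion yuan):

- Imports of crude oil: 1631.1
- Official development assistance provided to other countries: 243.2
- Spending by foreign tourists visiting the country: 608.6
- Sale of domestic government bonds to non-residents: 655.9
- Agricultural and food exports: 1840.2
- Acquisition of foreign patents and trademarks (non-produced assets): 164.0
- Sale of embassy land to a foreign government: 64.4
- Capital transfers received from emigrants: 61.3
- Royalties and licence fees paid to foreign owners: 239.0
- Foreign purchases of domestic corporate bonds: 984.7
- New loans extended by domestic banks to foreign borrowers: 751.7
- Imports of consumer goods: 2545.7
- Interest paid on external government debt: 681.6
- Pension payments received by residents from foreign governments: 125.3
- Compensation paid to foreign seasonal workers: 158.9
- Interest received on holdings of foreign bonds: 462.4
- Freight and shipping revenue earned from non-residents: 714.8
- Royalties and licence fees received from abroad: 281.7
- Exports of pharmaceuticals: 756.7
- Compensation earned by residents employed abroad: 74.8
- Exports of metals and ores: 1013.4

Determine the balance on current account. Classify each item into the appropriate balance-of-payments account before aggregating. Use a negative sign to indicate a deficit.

Goods: -2545.7 + 1013.4 + 1840.2 - 1631.1 + 756.7 = -566.5
Services: 714.8 + 608.6 - 239.0 + 281.7 = 1366.1
Primary income: 74.8 - 158.9 - 681.6 + 462.4 = -303.3
Secondary income: 125.3 - 243.2 = -117.9
Current account = (-566.5) + 1366.1 + (-303.3) + (-117.9) = 378.4
(Excluded from the current account — financial account: sale of domestic government bonds to non-residents 655.9, foreign purchases of domestic corporate bonds 984.7, new loans extended by domestic banks to foreign borrowers 751.7; capital account: acquisition of foreign patents and trademarks (non-produced assets) 164.0, sale of embassy land to a foreign government 64.4, capital transfers received from emigrants 61.3.)

378.4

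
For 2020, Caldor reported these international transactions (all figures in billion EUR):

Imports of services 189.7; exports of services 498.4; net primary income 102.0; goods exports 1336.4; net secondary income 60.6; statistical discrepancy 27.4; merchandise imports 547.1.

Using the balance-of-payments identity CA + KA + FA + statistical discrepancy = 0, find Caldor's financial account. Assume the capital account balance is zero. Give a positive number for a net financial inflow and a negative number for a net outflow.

-1288.0

Goods balance = 1336.4 - 547.1 = 789.3
Services balance = 498.4 - 189.7 = 308.7
Trade balance (goods + services) = 789.3 + 308.7 = 1098.0
Net primary income = 102.0
Net secondary income = 60.6
Current account = 1098.0 + 102.0 + 60.6 = 1260.6
Financial account = -(1260.6 + 27.4) = -1288.0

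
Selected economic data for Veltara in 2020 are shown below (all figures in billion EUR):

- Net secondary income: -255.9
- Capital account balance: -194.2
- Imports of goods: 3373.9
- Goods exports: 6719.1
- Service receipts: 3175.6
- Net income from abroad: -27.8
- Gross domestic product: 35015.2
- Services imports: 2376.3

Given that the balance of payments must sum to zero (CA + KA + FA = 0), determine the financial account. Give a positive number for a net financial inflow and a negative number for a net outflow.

Goods balance = 6719.1 - 3373.9 = 3345.2
Services balance = 3175.6 - 2376.3 = 799.3
Trade balance (goods + services) = 3345.2 + 799.3 = 4144.5
Net primary income = -27.8
Net secondary income = -255.9
Current account = 4144.5 + (-27.8) + (-255.9) = 3860.8
Financial account = -(3860.8 + (-194.2)) = -3666.6

-3666.6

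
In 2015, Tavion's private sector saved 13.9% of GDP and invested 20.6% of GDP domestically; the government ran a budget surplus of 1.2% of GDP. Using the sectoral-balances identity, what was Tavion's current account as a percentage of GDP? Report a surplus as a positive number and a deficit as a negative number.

-5.5

By the sectoral-balances identity, CA = (S_private - I) + (T - G).
Private balance = 13.9 - 20.6 = -6.7
Government balance (T - G) = 1.2
CA = -6.7 + 1.2 = -5.5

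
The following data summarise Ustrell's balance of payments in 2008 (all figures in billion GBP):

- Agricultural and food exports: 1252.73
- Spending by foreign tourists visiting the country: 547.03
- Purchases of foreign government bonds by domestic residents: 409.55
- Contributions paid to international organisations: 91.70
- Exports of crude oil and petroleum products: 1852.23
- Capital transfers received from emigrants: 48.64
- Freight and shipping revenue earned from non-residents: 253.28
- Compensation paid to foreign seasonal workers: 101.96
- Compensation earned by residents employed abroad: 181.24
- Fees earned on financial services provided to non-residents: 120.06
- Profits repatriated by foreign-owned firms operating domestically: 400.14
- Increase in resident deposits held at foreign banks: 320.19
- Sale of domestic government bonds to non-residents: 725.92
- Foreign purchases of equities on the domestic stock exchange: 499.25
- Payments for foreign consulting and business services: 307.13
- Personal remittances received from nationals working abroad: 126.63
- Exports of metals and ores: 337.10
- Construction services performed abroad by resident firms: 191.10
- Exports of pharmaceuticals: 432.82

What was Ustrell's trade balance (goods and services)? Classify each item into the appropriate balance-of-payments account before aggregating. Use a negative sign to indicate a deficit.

Goods: 432.82 + 337.10 + 1252.73 + 1852.23 = 3874.88
Services: 120.06 + 547.03 - 307.13 + 253.28 + 191.10 = 804.34
Trade balance = 3874.88 + 804.34 = 4679.22
(Excluded from the trade balance — financial account: purchases of foreign government bonds by domestic residents 409.55, increase in resident deposits held at foreign banks 320.19, sale of domestic government bonds to non-residents 725.92, foreign purchases of equities on the domestic stock exchange 499.25; secondary income: contributions paid to international organisations 91.70, personal remittances received from nationals working abroad 126.63; capital account: capital transfers received from emigrants 48.64; primary income: compensation paid to foreign seasonal workers 101.96, compensation earned by residents employed abroad 181.24, profits repatriated by foreign-owned firms operating domestically 400.14.)

4679.22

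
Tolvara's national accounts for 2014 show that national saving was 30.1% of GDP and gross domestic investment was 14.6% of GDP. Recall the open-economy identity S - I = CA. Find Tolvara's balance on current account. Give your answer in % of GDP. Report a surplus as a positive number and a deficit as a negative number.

S - I = CA (net lending to the rest of the world).
CA = S - I = 30.1 - 14.6 = 15.5

15.5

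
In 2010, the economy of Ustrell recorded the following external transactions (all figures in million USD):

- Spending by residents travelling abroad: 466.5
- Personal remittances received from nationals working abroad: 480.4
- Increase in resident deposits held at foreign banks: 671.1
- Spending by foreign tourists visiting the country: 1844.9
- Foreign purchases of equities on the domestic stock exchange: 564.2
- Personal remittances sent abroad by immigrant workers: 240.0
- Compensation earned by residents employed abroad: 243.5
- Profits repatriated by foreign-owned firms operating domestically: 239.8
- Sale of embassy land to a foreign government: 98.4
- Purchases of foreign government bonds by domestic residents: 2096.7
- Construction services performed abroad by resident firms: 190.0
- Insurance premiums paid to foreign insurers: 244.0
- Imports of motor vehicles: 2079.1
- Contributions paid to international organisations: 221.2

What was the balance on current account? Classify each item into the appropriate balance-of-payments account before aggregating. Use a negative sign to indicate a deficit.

Goods: -2079.1
Services: 190.0 - 466.5 - 244.0 + 1844.9 = 1324.4
Primary income: -239.8 + 243.5 = 3.7
Secondary income: -240.0 - 221.2 + 480.4 = 19.2
Current account = (-2079.1) + 1324.4 + 3.7 + 19.2 = -731.8
(Excluded from the current account — financial account: increase in resident deposits held at foreign banks 671.1, foreign purchases of equities on the domestic stock exchange 564.2, purchases of foreign government bonds by domestic residents 2096.7; capital account: sale of embassy land to a foreign government 98.4.)

-731.8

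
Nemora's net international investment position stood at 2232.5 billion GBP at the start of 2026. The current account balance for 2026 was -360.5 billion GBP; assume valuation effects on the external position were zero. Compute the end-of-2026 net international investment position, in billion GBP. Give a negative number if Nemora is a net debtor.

With no valuation effects, change in NIIP = current account = -360.5
End-of-year NIIP = 2232.5 + (-360.5) = 1872.0

1872.0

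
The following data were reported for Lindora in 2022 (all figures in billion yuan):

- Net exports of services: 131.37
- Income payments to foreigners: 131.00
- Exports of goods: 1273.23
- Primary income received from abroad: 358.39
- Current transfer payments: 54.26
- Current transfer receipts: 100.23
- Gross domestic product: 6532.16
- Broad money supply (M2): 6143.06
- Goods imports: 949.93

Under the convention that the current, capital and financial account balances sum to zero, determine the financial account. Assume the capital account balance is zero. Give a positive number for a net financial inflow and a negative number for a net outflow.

Goods balance = 1273.23 - 949.93 = 323.30
Services balance = 131.37
Trade balance (goods + services) = 323.30 + 131.37 = 454.67
Net primary income = 358.39 - 131.00 = 227.39
Net secondary income = 100.23 - 54.26 = 45.97
Current account = 454.67 + 227.39 + 45.97 = 728.03
Financial account = -(728.03) = -728.03

-728.03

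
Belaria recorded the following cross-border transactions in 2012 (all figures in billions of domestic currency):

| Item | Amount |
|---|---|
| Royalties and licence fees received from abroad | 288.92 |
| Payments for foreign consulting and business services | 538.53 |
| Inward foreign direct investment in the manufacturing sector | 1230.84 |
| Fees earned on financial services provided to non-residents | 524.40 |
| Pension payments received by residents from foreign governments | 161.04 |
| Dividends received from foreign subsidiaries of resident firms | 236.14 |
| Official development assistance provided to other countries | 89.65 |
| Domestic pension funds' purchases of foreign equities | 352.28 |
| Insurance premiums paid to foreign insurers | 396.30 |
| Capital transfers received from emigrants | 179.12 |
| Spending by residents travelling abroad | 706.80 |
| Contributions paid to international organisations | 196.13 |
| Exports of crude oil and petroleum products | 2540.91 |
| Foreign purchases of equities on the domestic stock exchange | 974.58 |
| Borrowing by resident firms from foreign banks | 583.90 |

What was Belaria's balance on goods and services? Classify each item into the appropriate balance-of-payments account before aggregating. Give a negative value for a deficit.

Goods: 2540.91
Services: 524.40 - 396.30 + 288.92 - 706.80 - 538.53 = -828.31
Trade balance = 2540.91 + (-828.31) = 1712.60
(Excluded from the trade balance — financial account: inward foreign direct investment in the manufacturing sector 1230.84, domestic pension funds' purchases of foreign equities 352.28, foreign purchases of equities on the domestic stock exchange 974.58, borrowing by resident firms from foreign banks 583.90; secondary income: pension payments received by residents from foreign governments 161.04, official development assistance provided to other countries 89.65, contributions paid to international organisations 196.13; primary income: dividends received from foreign subsidiaries of resident firms 236.14; capital account: capital transfers received from emigrants 179.12.)

1712.60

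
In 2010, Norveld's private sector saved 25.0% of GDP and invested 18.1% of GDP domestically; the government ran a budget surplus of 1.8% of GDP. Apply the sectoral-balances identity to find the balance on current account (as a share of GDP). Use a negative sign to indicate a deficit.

8.7

By the sectoral-balances identity, CA = (S_private - I) + (T - G).
Private balance = 25.0 - 18.1 = 6.9
Government balance (T - G) = 1.8
CA = 6.9 + 1.8 = 8.7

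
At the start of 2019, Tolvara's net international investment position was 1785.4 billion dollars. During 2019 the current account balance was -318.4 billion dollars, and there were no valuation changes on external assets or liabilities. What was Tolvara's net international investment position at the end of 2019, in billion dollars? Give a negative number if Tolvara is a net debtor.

With no valuation effects, change in NIIP = current account = -318.4
End-of-year NIIP = 1785.4 + (-318.4) = 1467.0

1467.0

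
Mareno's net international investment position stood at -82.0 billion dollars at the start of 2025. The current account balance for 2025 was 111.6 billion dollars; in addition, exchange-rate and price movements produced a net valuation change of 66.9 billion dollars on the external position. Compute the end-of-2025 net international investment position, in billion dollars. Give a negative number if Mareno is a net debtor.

Change in NIIP = current account + net valuation change = 111.6 + 66.9 = 178.5
End-of-year NIIP = -82.0 + 178.5 = 96.5

96.5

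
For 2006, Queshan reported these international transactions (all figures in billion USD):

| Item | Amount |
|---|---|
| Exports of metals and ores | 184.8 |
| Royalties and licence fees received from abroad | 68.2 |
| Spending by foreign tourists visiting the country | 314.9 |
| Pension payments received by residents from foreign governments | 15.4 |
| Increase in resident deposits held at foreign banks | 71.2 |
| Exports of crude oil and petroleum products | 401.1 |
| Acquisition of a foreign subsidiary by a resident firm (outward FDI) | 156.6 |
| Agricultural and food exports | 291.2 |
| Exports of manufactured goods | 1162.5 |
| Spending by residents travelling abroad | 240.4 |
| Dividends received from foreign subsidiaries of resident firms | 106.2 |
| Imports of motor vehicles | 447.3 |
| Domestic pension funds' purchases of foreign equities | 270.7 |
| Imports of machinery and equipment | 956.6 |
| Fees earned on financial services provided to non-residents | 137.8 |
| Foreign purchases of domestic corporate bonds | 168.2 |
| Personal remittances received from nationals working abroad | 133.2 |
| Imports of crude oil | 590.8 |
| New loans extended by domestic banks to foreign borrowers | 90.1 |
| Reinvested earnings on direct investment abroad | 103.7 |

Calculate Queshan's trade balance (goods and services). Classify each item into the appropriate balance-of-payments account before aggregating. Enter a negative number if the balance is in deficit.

325.4

Goods: -590.8 - 956.6 - 447.3 + 291.2 + 401.1 + 1162.5 + 184.8 = 44.9
Services: 68.2 + 314.9 + 137.8 - 240.4 = 280.5
Trade balance = 44.9 + 280.5 = 325.4
(Excluded from the trade balance — secondary income: pension payments received by residents from foreign governments 15.4, personal remittances received from nationals working abroad 133.2; financial account: increase in resident deposits held at foreign banks 71.2, acquisition of a foreign subsidiary by a resident firm (outward FDI) 156.6, domestic pension funds' purchases of foreign equities 270.7, foreign purchases of domestic corporate bonds 168.2, new loans extended by domestic banks to foreign borrowers 90.1; primary income: dividends received from foreign subsidiaries of resident firms 106.2, reinvested earnings on direct investment abroad 103.7.)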